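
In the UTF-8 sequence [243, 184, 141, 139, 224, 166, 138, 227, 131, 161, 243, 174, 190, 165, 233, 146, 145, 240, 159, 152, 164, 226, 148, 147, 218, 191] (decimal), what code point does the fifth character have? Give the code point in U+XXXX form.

U+9491

Offset 0: leading byte 0xF3 = 11110011 → 4-byte char #1 = F3 B8 8D 8B.
Offset 4: leading byte 0xE0 = 11100000 → 3-byte char #2 = E0 A6 8A.
Offset 7: leading byte 0xE3 = 11100011 → 3-byte char #3 = E3 83 A1.
Offset 10: leading byte 0xF3 = 11110011 → 4-byte char #4 = F3 AE BE A5.
Offset 14: leading byte 0xE9 = 11101001 → 3-byte char #5 = E9 92 91.
Leading byte 0xE9 = 11101001 matches 1110xxxx → 3-byte sequence.
Byte 1: 0xE9 = 11101001, payload 1001 (4 bits).
Byte 2: 0x92 = 10010010 (10xxxxxx ✓), payload 010010.
Byte 3: 0x91 = 10010001 (10xxxxxx ✓), payload 010001.
Concatenate: 1001010010010001 = 0x9491 (16 bits → U+9491).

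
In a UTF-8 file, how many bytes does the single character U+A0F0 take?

3

U+A0F0 = 0xA0F0. UTF-8 uses 1 byte below 0x80, 2 below 0x800, 3 below 0x10000, 4 up to 0x10FFFF. 0xA0F0 is in U+0800–U+FFFF → 3 bytes.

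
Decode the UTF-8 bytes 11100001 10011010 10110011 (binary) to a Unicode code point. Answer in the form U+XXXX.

Leading byte 0xE1 = 11100001 matches 1110xxxx → 3-byte sequence.
Byte 1: 0xE1 = 11100001, payload 0001 (4 bits).
Byte 2: 0x9A = 10011010 (10xxxxxx ✓), payload 011010.
Byte 3: 0xB3 = 10110011 (10xxxxxx ✓), payload 110011.
Concatenate: 0001011010110011 = 0x16B3 (16 bits → U+16B3).

U+16B3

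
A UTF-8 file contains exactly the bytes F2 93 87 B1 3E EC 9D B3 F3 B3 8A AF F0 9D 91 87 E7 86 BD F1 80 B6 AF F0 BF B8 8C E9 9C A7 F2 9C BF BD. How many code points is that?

Byte at offset 0: 0xF2 = 11110010 → 4-byte char (#1). Advance 4.
Byte at offset 4: 0x3E = 00111110 → 1-byte char (#2). Advance 1.
Byte at offset 5: 0xEC = 11101100 → 3-byte char (#3). Advance 3.
Byte at offset 8: 0xF3 = 11110011 → 4-byte char (#4). Advance 4.
Byte at offset 12: 0xF0 = 11110000 → 4-byte char (#5). Advance 4.
Byte at offset 16: 0xE7 = 11100111 → 3-byte char (#6). Advance 3.
Byte at offset 19: 0xF1 = 11110001 → 4-byte char (#7). Advance 4.
Byte at offset 23: 0xF0 = 11110000 → 4-byte char (#8). Advance 4.
Byte at offset 27: 0xE9 = 11101001 → 3-byte char (#9). Advance 3.
Byte at offset 30: 0xF2 = 11110010 → 4-byte char (#10). Advance 4.
Reached end at offset 34 after 10 code points.

10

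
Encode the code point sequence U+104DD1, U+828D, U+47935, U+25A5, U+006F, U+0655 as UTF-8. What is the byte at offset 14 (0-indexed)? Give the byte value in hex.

0x6F

U+104DD1 → 4-byte form F4 84 B7 91 at offsets 0–3.
U+828D → 3-byte form E8 8A 8D at offsets 4–6.
U+47935 → 4-byte form F1 87 A4 B5 at offsets 7–10.
U+25A5 → 3-byte form E2 96 A5 at offsets 11–13.
U+006F → 1-byte form 6F at offsets 14–14.
Offset 14 falls in char 5's range; it's byte 1 of 6F = 0x6F.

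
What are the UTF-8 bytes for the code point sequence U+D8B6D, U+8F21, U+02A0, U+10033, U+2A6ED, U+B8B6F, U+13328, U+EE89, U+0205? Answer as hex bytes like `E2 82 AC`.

F3 98 AD AD E8 BC A1 CA A0 F0 90 80 B3 F0 AA 9B AD F2 B8 AD AF F0 93 8C A8 EE BA 89 C8 85

U+D8B6D: 4-byte form → F3 98 AD AD.
U+8F21: 3-byte form → E8 BC A1.
U+02A0: 2-byte form → CA A0.
U+10033: 4-byte form → F0 90 80 B3.
U+2A6ED: 4-byte form → F0 AA 9B AD.
U+B8B6F: 4-byte form → F2 B8 AD AF.
U+13328: 4-byte form → F0 93 8C A8.
U+EE89: 3-byte form → EE BA 89.
U+0205: 2-byte form → C8 85.
Concatenated (30 bytes): F3 98 AD AD E8 BC A1 CA A0 F0 90 80 B3 F0 AA 9B AD F2 B8 AD AF F0 93 8C A8 EE BA 89 C8 85.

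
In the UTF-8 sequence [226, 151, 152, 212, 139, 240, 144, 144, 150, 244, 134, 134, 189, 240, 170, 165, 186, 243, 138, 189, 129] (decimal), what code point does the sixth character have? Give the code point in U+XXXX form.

Offset 0: leading byte 0xE2 = 11100010 → 3-byte char #1 = E2 97 98.
Offset 3: leading byte 0xD4 = 11010100 → 2-byte char #2 = D4 8B.
Offset 5: leading byte 0xF0 = 11110000 → 4-byte char #3 = F0 90 90 96.
Offset 9: leading byte 0xF4 = 11110100 → 4-byte char #4 = F4 86 86 BD.
Offset 13: leading byte 0xF0 = 11110000 → 4-byte char #5 = F0 AA A5 BA.
Offset 17: leading byte 0xF3 = 11110011 → 4-byte char #6 = F3 8A BD 81.
Leading byte 0xF3 = 11110011 matches 11110xxx → 4-byte sequence.
Byte 1: 0xF3 = 11110011, payload 011 (3 bits).
Byte 2: 0x8A = 10001010 (10xxxxxx ✓), payload 001010.
Byte 3: 0xBD = 10111101 (10xxxxxx ✓), payload 111101.
Byte 4: 0x81 = 10000001 (10xxxxxx ✓), payload 000001.
Concatenate: 011001010111101000001 = 0xCAF41 (21 bits → U+CAF41).

U+CAF41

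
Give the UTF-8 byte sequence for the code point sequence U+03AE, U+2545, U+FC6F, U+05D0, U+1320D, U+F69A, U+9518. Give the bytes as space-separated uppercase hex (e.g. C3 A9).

CE AE E2 95 85 EF B1 AF D7 90 F0 93 88 8D EF 9A 9A E9 94 98

U+03AE: 2-byte form → CE AE.
U+2545: 3-byte form → E2 95 85.
U+FC6F: 3-byte form → EF B1 AF.
U+05D0: 2-byte form → D7 90.
U+1320D: 4-byte form → F0 93 88 8D.
U+F69A: 3-byte form → EF 9A 9A.
U+9518: 3-byte form → E9 94 98.
Concatenated (20 bytes): CE AE E2 95 85 EF B1 AF D7 90 F0 93 88 8D EF 9A 9A E9 94 98.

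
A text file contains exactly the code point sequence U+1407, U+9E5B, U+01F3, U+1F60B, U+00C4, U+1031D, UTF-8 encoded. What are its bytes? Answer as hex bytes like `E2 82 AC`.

U+1407: 3-byte form → E1 90 87.
U+9E5B: 3-byte form → E9 B9 9B.
U+01F3: 2-byte form → C7 B3.
U+1F60B: 4-byte form → F0 9F 98 8B.
U+00C4: 2-byte form → C3 84.
U+1031D: 4-byte form → F0 90 8C 9D.
Concatenated (18 bytes): E1 90 87 E9 B9 9B C7 B3 F0 9F 98 8B C3 84 F0 90 8C 9D.

E1 90 87 E9 B9 9B C7 B3 F0 9F 98 8B C3 84 F0 90 8C 9D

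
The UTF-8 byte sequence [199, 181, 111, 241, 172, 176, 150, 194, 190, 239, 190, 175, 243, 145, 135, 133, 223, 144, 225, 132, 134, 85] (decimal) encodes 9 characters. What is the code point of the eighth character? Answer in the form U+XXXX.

U+1106

Offset 0: leading byte 0xC7 = 11000111 → 2-byte char #1 = C7 B5.
Offset 2: leading byte 0x6F = 01101111 → 1-byte char #2 = 6F.
Offset 3: leading byte 0xF1 = 11110001 → 4-byte char #3 = F1 AC B0 96.
Offset 7: leading byte 0xC2 = 11000010 → 2-byte char #4 = C2 BE.
Offset 9: leading byte 0xEF = 11101111 → 3-byte char #5 = EF BE AF.
Offset 12: leading byte 0xF3 = 11110011 → 4-byte char #6 = F3 91 87 85.
Offset 16: leading byte 0xDF = 11011111 → 2-byte char #7 = DF 90.
Offset 18: leading byte 0xE1 = 11100001 → 3-byte char #8 = E1 84 86.
Leading byte 0xE1 = 11100001 matches 1110xxxx → 3-byte sequence.
Byte 1: 0xE1 = 11100001, payload 0001 (4 bits).
Byte 2: 0x84 = 10000100 (10xxxxxx ✓), payload 000100.
Byte 3: 0x86 = 10000110 (10xxxxxx ✓), payload 000110.
Concatenate: 0001000100000110 = 0x1106 (16 bits → U+1106).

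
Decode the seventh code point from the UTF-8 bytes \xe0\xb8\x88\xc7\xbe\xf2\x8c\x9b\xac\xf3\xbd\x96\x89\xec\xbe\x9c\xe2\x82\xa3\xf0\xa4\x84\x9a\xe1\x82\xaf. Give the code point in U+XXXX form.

U+2411A

Offset 0: leading byte 0xE0 = 11100000 → 3-byte char #1 = E0 B8 88.
Offset 3: leading byte 0xC7 = 11000111 → 2-byte char #2 = C7 BE.
Offset 5: leading byte 0xF2 = 11110010 → 4-byte char #3 = F2 8C 9B AC.
Offset 9: leading byte 0xF3 = 11110011 → 4-byte char #4 = F3 BD 96 89.
Offset 13: leading byte 0xEC = 11101100 → 3-byte char #5 = EC BE 9C.
Offset 16: leading byte 0xE2 = 11100010 → 3-byte char #6 = E2 82 A3.
Offset 19: leading byte 0xF0 = 11110000 → 4-byte char #7 = F0 A4 84 9A.
Leading byte 0xF0 = 11110000 matches 11110xxx → 4-byte sequence.
Byte 1: 0xF0 = 11110000, payload 000 (3 bits).
Byte 2: 0xA4 = 10100100 (10xxxxxx ✓), payload 100100.
Byte 3: 0x84 = 10000100 (10xxxxxx ✓), payload 000100.
Byte 4: 0x9A = 10011010 (10xxxxxx ✓), payload 011010.
Concatenate: 000100100000100011010 = 0x2411A (21 bits → U+2411A).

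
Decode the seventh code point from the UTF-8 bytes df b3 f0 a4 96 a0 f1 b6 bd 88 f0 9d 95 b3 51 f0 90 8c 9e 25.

U+0025

Offset 0: leading byte 0xDF = 11011111 → 2-byte char #1 = DF B3.
Offset 2: leading byte 0xF0 = 11110000 → 4-byte char #2 = F0 A4 96 A0.
Offset 6: leading byte 0xF1 = 11110001 → 4-byte char #3 = F1 B6 BD 88.
Offset 10: leading byte 0xF0 = 11110000 → 4-byte char #4 = F0 9D 95 B3.
Offset 14: leading byte 0x51 = 01010001 → 1-byte char #5 = 51.
Offset 15: leading byte 0xF0 = 11110000 → 4-byte char #6 = F0 90 8C 9E.
Offset 19: leading byte 0x25 = 00100101 → 1-byte char #7 = 25.
Leading byte 0x25 = 00100101 matches 0xxxxxxx → 1-byte sequence.
Byte 1: 0x25 = 00100101, payload 0100101 (7 bits).
Concatenate: 0100101 = 0x25 (7 bits → U+0025).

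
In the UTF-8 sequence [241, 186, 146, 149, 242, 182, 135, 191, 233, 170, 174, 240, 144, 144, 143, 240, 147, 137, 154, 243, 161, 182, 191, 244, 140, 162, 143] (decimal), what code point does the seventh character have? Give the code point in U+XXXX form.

U+10C88F

Offset 0: leading byte 0xF1 = 11110001 → 4-byte char #1 = F1 BA 92 95.
Offset 4: leading byte 0xF2 = 11110010 → 4-byte char #2 = F2 B6 87 BF.
Offset 8: leading byte 0xE9 = 11101001 → 3-byte char #3 = E9 AA AE.
Offset 11: leading byte 0xF0 = 11110000 → 4-byte char #4 = F0 90 90 8F.
Offset 15: leading byte 0xF0 = 11110000 → 4-byte char #5 = F0 93 89 9A.
Offset 19: leading byte 0xF3 = 11110011 → 4-byte char #6 = F3 A1 B6 BF.
Offset 23: leading byte 0xF4 = 11110100 → 4-byte char #7 = F4 8C A2 8F.
Leading byte 0xF4 = 11110100 matches 11110xxx → 4-byte sequence.
Byte 1: 0xF4 = 11110100, payload 100 (3 bits).
Byte 2: 0x8C = 10001100 (10xxxxxx ✓), payload 001100.
Byte 3: 0xA2 = 10100010 (10xxxxxx ✓), payload 100010.
Byte 4: 0x8F = 10001111 (10xxxxxx ✓), payload 001111.
Concatenate: 100001100100010001111 = 0x10C88F (21 bits → U+10C88F).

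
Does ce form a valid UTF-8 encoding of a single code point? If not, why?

invalid (sequence truncated)

Leading byte 0xCE = 11001110 → 2-byte form, but only 1 byte is present.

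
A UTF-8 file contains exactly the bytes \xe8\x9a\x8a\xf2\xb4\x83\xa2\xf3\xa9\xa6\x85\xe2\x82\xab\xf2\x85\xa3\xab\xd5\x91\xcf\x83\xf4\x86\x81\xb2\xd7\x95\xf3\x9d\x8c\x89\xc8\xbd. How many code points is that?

Byte at offset 0: 0xE8 = 11101000 → 3-byte char (#1). Advance 3.
Byte at offset 3: 0xF2 = 11110010 → 4-byte char (#2). Advance 4.
Byte at offset 7: 0xF3 = 11110011 → 4-byte char (#3). Advance 4.
Byte at offset 11: 0xE2 = 11100010 → 3-byte char (#4). Advance 3.
Byte at offset 14: 0xF2 = 11110010 → 4-byte char (#5). Advance 4.
Byte at offset 18: 0xD5 = 11010101 → 2-byte char (#6). Advance 2.
Byte at offset 20: 0xCF = 11001111 → 2-byte char (#7). Advance 2.
Byte at offset 22: 0xF4 = 11110100 → 4-byte char (#8). Advance 4.
Byte at offset 26: 0xD7 = 11010111 → 2-byte char (#9). Advance 2.
Byte at offset 28: 0xF3 = 11110011 → 4-byte char (#10). Advance 4.
Byte at offset 32: 0xC8 = 11001000 → 2-byte char (#11). Advance 2.
Reached end at offset 34 after 11 code points.

11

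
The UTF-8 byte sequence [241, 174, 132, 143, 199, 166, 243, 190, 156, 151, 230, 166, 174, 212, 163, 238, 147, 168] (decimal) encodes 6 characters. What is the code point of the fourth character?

U+69AE

Offset 0: leading byte 0xF1 = 11110001 → 4-byte char #1 = F1 AE 84 8F.
Offset 4: leading byte 0xC7 = 11000111 → 2-byte char #2 = C7 A6.
Offset 6: leading byte 0xF3 = 11110011 → 4-byte char #3 = F3 BE 9C 97.
Offset 10: leading byte 0xE6 = 11100110 → 3-byte char #4 = E6 A6 AE.
Leading byte 0xE6 = 11100110 matches 1110xxxx → 3-byte sequence.
Byte 1: 0xE6 = 11100110, payload 0110 (4 bits).
Byte 2: 0xA6 = 10100110 (10xxxxxx ✓), payload 100110.
Byte 3: 0xAE = 10101110 (10xxxxxx ✓), payload 101110.
Concatenate: 0110100110101110 = 0x69AE (16 bits → U+69AE).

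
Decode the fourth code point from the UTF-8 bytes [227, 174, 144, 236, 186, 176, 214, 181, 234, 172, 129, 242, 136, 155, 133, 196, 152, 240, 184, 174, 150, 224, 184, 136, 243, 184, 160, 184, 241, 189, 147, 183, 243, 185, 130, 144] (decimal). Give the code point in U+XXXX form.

U+AB01

Offset 0: leading byte 0xE3 = 11100011 → 3-byte char #1 = E3 AE 90.
Offset 3: leading byte 0xEC = 11101100 → 3-byte char #2 = EC BA B0.
Offset 6: leading byte 0xD6 = 11010110 → 2-byte char #3 = D6 B5.
Offset 8: leading byte 0xEA = 11101010 → 3-byte char #4 = EA AC 81.
Leading byte 0xEA = 11101010 matches 1110xxxx → 3-byte sequence.
Byte 1: 0xEA = 11101010, payload 1010 (4 bits).
Byte 2: 0xAC = 10101100 (10xxxxxx ✓), payload 101100.
Byte 3: 0x81 = 10000001 (10xxxxxx ✓), payload 000001.
Concatenate: 1010101100000001 = 0xAB01 (16 bits → U+AB01).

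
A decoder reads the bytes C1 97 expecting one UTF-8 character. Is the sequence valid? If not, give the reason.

invalid (overlong encoding)

Leading byte 0xC1 = 11000001 → 2-byte form.
Continuation bytes all match 10xxxxxx. Payload decodes to 0x57.
But 0x57 < 0x80, the minimum for a 2-byte sequence — this is an overlong encoding.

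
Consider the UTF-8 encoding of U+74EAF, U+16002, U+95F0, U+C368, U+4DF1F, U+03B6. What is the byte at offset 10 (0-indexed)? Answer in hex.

0xB0

U+74EAF → 4-byte form F1 B4 BA AF at offsets 0–3.
U+16002 → 4-byte form F0 96 80 82 at offsets 4–7.
U+95F0 → 3-byte form E9 97 B0 at offsets 8–10.
Offset 10 falls in char 3's range; it's byte 3 of E9 97 B0 = 0xB0.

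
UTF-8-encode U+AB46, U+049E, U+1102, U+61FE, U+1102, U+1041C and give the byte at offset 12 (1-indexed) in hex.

0xE1

1-indexed offset 12 is 0-indexed offset 11.
U+AB46 → 3-byte form EA AD 86 at offsets 0–2.
U+049E → 2-byte form D2 9E at offsets 3–4.
U+1102 → 3-byte form E1 84 82 at offsets 5–7.
U+61FE → 3-byte form E6 87 BE at offsets 8–10.
U+1102 → 3-byte form E1 84 82 at offsets 11–13.
Offset 11 falls in char 5's range; it's byte 1 of E1 84 82 = 0xE1.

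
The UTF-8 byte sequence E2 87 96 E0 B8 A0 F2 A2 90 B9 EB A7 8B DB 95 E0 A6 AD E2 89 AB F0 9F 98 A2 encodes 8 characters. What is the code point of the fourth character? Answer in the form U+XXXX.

Offset 0: leading byte 0xE2 = 11100010 → 3-byte char #1 = E2 87 96.
Offset 3: leading byte 0xE0 = 11100000 → 3-byte char #2 = E0 B8 A0.
Offset 6: leading byte 0xF2 = 11110010 → 4-byte char #3 = F2 A2 90 B9.
Offset 10: leading byte 0xEB = 11101011 → 3-byte char #4 = EB A7 8B.
Leading byte 0xEB = 11101011 matches 1110xxxx → 3-byte sequence.
Byte 1: 0xEB = 11101011, payload 1011 (4 bits).
Byte 2: 0xA7 = 10100111 (10xxxxxx ✓), payload 100111.
Byte 3: 0x8B = 10001011 (10xxxxxx ✓), payload 001011.
Concatenate: 1011100111001011 = 0xB9CB (16 bits → U+B9CB).

U+B9CB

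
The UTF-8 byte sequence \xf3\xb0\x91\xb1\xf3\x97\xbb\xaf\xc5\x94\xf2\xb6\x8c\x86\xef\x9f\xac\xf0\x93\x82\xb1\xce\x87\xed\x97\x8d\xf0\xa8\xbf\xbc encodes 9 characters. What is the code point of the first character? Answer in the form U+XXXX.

U+F0471

Offset 0: leading byte 0xF3 = 11110011 → 4-byte char #1 = F3 B0 91 B1.
Leading byte 0xF3 = 11110011 matches 11110xxx → 4-byte sequence.
Byte 1: 0xF3 = 11110011, payload 011 (3 bits).
Byte 2: 0xB0 = 10110000 (10xxxxxx ✓), payload 110000.
Byte 3: 0x91 = 10010001 (10xxxxxx ✓), payload 010001.
Byte 4: 0xB1 = 10110001 (10xxxxxx ✓), payload 110001.
Concatenate: 011110000010001110001 = 0xF0471 (21 bits → U+F0471).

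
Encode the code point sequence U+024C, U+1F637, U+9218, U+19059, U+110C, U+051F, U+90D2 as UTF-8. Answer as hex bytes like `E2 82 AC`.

U+024C: 2-byte form → C9 8C.
U+1F637: 4-byte form → F0 9F 98 B7.
U+9218: 3-byte form → E9 88 98.
U+19059: 4-byte form → F0 99 81 99.
U+110C: 3-byte form → E1 84 8C.
U+051F: 2-byte form → D4 9F.
U+90D2: 3-byte form → E9 83 92.
Concatenated (21 bytes): C9 8C F0 9F 98 B7 E9 88 98 F0 99 81 99 E1 84 8C D4 9F E9 83 92.

C9 8C F0 9F 98 B7 E9 88 98 F0 99 81 99 E1 84 8C D4 9F E9 83 92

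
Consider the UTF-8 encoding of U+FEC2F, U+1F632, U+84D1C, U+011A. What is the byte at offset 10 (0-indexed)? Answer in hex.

0xB4

U+FEC2F → 4-byte form F3 BE B0 AF at offsets 0–3.
U+1F632 → 4-byte form F0 9F 98 B2 at offsets 4–7.
U+84D1C → 4-byte form F2 84 B4 9C at offsets 8–11.
Offset 10 falls in char 3's range; it's byte 3 of F2 84 B4 9C = 0xB4.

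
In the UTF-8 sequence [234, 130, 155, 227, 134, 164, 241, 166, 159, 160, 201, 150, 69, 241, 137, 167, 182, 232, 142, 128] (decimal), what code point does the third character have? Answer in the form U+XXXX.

U+667E0

Offset 0: leading byte 0xEA = 11101010 → 3-byte char #1 = EA 82 9B.
Offset 3: leading byte 0xE3 = 11100011 → 3-byte char #2 = E3 86 A4.
Offset 6: leading byte 0xF1 = 11110001 → 4-byte char #3 = F1 A6 9F A0.
Leading byte 0xF1 = 11110001 matches 11110xxx → 4-byte sequence.
Byte 1: 0xF1 = 11110001, payload 001 (3 bits).
Byte 2: 0xA6 = 10100110 (10xxxxxx ✓), payload 100110.
Byte 3: 0x9F = 10011111 (10xxxxxx ✓), payload 011111.
Byte 4: 0xA0 = 10100000 (10xxxxxx ✓), payload 100000.
Concatenate: 001100110011111100000 = 0x667E0 (21 bits → U+667E0).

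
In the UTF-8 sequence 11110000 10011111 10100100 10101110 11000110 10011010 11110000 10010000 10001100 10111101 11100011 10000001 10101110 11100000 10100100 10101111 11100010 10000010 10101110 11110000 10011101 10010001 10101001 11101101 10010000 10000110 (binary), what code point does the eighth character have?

Offset 0: leading byte 0xF0 = 11110000 → 4-byte char #1 = F0 9F A4 AE.
Offset 4: leading byte 0xC6 = 11000110 → 2-byte char #2 = C6 9A.
Offset 6: leading byte 0xF0 = 11110000 → 4-byte char #3 = F0 90 8C BD.
Offset 10: leading byte 0xE3 = 11100011 → 3-byte char #4 = E3 81 AE.
Offset 13: leading byte 0xE0 = 11100000 → 3-byte char #5 = E0 A4 AF.
Offset 16: leading byte 0xE2 = 11100010 → 3-byte char #6 = E2 82 AE.
Offset 19: leading byte 0xF0 = 11110000 → 4-byte char #7 = F0 9D 91 A9.
Offset 23: leading byte 0xED = 11101101 → 3-byte char #8 = ED 90 86.
Leading byte 0xED = 11101101 matches 1110xxxx → 3-byte sequence.
Byte 1: 0xED = 11101101, payload 1101 (4 bits).
Byte 2: 0x90 = 10010000 (10xxxxxx ✓), payload 010000.
Byte 3: 0x86 = 10000110 (10xxxxxx ✓), payload 000110.
Concatenate: 1101010000000110 = 0xD406 (16 bits → U+D406).

U+D406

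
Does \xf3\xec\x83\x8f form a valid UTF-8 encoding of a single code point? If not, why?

invalid (non-continuation byte where continuation expected)

Leading byte 0xF3 = 11110011 → 4-byte form.
Byte 2 is 0xEC = 11101100, which is not 10xxxxxx — expected a continuation byte.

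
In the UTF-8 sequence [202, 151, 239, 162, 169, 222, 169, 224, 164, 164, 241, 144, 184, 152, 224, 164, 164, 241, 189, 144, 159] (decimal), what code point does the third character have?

Offset 0: leading byte 0xCA = 11001010 → 2-byte char #1 = CA 97.
Offset 2: leading byte 0xEF = 11101111 → 3-byte char #2 = EF A2 A9.
Offset 5: leading byte 0xDE = 11011110 → 2-byte char #3 = DE A9.
Leading byte 0xDE = 11011110 matches 110xxxxx → 2-byte sequence.
Byte 1: 0xDE = 11011110, payload 11110 (5 bits).
Byte 2: 0xA9 = 10101001 (10xxxxxx ✓), payload 101001.
Concatenate: 11110101001 = 0x7A9 (11 bits → U+07A9).

U+07A9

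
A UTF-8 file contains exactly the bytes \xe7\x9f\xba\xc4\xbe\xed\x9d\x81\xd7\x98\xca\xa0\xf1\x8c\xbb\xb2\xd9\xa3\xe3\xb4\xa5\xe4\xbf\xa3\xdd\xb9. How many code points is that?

10

Byte at offset 0: 0xE7 = 11100111 → 3-byte char (#1). Advance 3.
Byte at offset 3: 0xC4 = 11000100 → 2-byte char (#2). Advance 2.
Byte at offset 5: 0xED = 11101101 → 3-byte char (#3). Advance 3.
Byte at offset 8: 0xD7 = 11010111 → 2-byte char (#4). Advance 2.
Byte at offset 10: 0xCA = 11001010 → 2-byte char (#5). Advance 2.
Byte at offset 12: 0xF1 = 11110001 → 4-byte char (#6). Advance 4.
Byte at offset 16: 0xD9 = 11011001 → 2-byte char (#7). Advance 2.
Byte at offset 18: 0xE3 = 11100011 → 3-byte char (#8). Advance 3.
Byte at offset 21: 0xE4 = 11100100 → 3-byte char (#9). Advance 3.
Byte at offset 24: 0xDD = 11011101 → 2-byte char (#10). Advance 2.
Reached end at offset 26 after 10 code points.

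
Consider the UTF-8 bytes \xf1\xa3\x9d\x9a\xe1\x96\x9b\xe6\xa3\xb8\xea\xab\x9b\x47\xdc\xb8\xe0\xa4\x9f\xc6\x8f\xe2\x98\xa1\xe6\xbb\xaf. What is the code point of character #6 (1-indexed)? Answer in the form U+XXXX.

Offset 0: leading byte 0xF1 = 11110001 → 4-byte char #1 = F1 A3 9D 9A.
Offset 4: leading byte 0xE1 = 11100001 → 3-byte char #2 = E1 96 9B.
Offset 7: leading byte 0xE6 = 11100110 → 3-byte char #3 = E6 A3 B8.
Offset 10: leading byte 0xEA = 11101010 → 3-byte char #4 = EA AB 9B.
Offset 13: leading byte 0x47 = 01000111 → 1-byte char #5 = 47.
Offset 14: leading byte 0xDC = 11011100 → 2-byte char #6 = DC B8.
Leading byte 0xDC = 11011100 matches 110xxxxx → 2-byte sequence.
Byte 1: 0xDC = 11011100, payload 11100 (5 bits).
Byte 2: 0xB8 = 10111000 (10xxxxxx ✓), payload 111000.
Concatenate: 11100111000 = 0x738 (11 bits → U+0738).

U+0738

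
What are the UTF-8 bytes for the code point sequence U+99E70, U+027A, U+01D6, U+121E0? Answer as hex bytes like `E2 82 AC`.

F2 99 B9 B0 C9 BA C7 96 F0 92 87 A0

U+99E70: 4-byte form → F2 99 B9 B0.
U+027A: 2-byte form → C9 BA.
U+01D6: 2-byte form → C7 96.
U+121E0: 4-byte form → F0 92 87 A0.
Concatenated (12 bytes): F2 99 B9 B0 C9 BA C7 96 F0 92 87 A0.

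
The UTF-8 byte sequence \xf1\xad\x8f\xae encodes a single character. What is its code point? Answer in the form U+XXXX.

Leading byte 0xF1 = 11110001 matches 11110xxx → 4-byte sequence.
Byte 1: 0xF1 = 11110001, payload 001 (3 bits).
Byte 2: 0xAD = 10101101 (10xxxxxx ✓), payload 101101.
Byte 3: 0x8F = 10001111 (10xxxxxx ✓), payload 001111.
Byte 4: 0xAE = 10101110 (10xxxxxx ✓), payload 101110.
Concatenate: 001101101001111101110 = 0x6D3EE (21 bits → U+6D3EE).

U+6D3EE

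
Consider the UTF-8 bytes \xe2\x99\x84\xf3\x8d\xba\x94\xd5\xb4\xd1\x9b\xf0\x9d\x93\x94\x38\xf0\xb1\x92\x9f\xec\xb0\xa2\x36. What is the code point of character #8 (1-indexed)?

Offset 0: leading byte 0xE2 = 11100010 → 3-byte char #1 = E2 99 84.
Offset 3: leading byte 0xF3 = 11110011 → 4-byte char #2 = F3 8D BA 94.
Offset 7: leading byte 0xD5 = 11010101 → 2-byte char #3 = D5 B4.
Offset 9: leading byte 0xD1 = 11010001 → 2-byte char #4 = D1 9B.
Offset 11: leading byte 0xF0 = 11110000 → 4-byte char #5 = F0 9D 93 94.
Offset 15: leading byte 0x38 = 00111000 → 1-byte char #6 = 38.
Offset 16: leading byte 0xF0 = 11110000 → 4-byte char #7 = F0 B1 92 9F.
Offset 20: leading byte 0xEC = 11101100 → 3-byte char #8 = EC B0 A2.
Leading byte 0xEC = 11101100 matches 1110xxxx → 3-byte sequence.
Byte 1: 0xEC = 11101100, payload 1100 (4 bits).
Byte 2: 0xB0 = 10110000 (10xxxxxx ✓), payload 110000.
Byte 3: 0xA2 = 10100010 (10xxxxxx ✓), payload 100010.
Concatenate: 1100110000100010 = 0xCC22 (16 bits → U+CC22).

U+CC22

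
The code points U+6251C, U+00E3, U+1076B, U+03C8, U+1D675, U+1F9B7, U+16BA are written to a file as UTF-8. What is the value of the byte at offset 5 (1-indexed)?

0xC3

1-indexed offset 5 is 0-indexed offset 4.
U+6251C → 4-byte form F1 A2 94 9C at offsets 0–3.
U+00E3 → 2-byte form C3 A3 at offsets 4–5.
Offset 4 falls in char 2's range; it's byte 1 of C3 A3 = 0xC3.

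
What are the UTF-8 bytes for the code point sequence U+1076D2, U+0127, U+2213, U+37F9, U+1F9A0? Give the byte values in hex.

U+1076D2: 4-byte form → F4 87 9B 92.
U+0127: 2-byte form → C4 A7.
U+2213: 3-byte form → E2 88 93.
U+37F9: 3-byte form → E3 9F B9.
U+1F9A0: 4-byte form → F0 9F A6 A0.
Concatenated (16 bytes): F4 87 9B 92 C4 A7 E2 88 93 E3 9F B9 F0 9F A6 A0.

F4 87 9B 92 C4 A7 E2 88 93 E3 9F B9 F0 9F A6 A0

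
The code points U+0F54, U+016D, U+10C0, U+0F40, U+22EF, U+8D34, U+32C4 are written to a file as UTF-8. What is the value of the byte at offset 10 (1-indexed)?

1-indexed offset 10 is 0-indexed offset 9.
U+0F54 → 3-byte form E0 BD 94 at offsets 0–2.
U+016D → 2-byte form C5 AD at offsets 3–4.
U+10C0 → 3-byte form E1 83 80 at offsets 5–7.
U+0F40 → 3-byte form E0 BD 80 at offsets 8–10.
Offset 9 falls in char 4's range; it's byte 2 of E0 BD 80 = 0xBD.

0xBD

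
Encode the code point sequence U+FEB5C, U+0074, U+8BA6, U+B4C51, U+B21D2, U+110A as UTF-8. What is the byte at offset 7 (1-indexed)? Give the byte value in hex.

0xAE

1-indexed offset 7 is 0-indexed offset 6.
U+FEB5C → 4-byte form F3 BE AD 9C at offsets 0–3.
U+0074 → 1-byte form 74 at offsets 4–4.
U+8BA6 → 3-byte form E8 AE A6 at offsets 5–7.
Offset 6 falls in char 3's range; it's byte 2 of E8 AE A6 = 0xAE.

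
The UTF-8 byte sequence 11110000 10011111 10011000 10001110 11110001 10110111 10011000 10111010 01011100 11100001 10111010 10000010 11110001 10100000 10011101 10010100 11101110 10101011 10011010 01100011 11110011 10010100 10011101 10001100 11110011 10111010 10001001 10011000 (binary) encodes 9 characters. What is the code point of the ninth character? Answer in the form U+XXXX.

U+FA258

Offset 0: leading byte 0xF0 = 11110000 → 4-byte char #1 = F0 9F 98 8E.
Offset 4: leading byte 0xF1 = 11110001 → 4-byte char #2 = F1 B7 98 BA.
Offset 8: leading byte 0x5C = 01011100 → 1-byte char #3 = 5C.
Offset 9: leading byte 0xE1 = 11100001 → 3-byte char #4 = E1 BA 82.
Offset 12: leading byte 0xF1 = 11110001 → 4-byte char #5 = F1 A0 9D 94.
Offset 16: leading byte 0xEE = 11101110 → 3-byte char #6 = EE AB 9A.
Offset 19: leading byte 0x63 = 01100011 → 1-byte char #7 = 63.
Offset 20: leading byte 0xF3 = 11110011 → 4-byte char #8 = F3 94 9D 8C.
Offset 24: leading byte 0xF3 = 11110011 → 4-byte char #9 = F3 BA 89 98.
Leading byte 0xF3 = 11110011 matches 11110xxx → 4-byte sequence.
Byte 1: 0xF3 = 11110011, payload 011 (3 bits).
Byte 2: 0xBA = 10111010 (10xxxxxx ✓), payload 111010.
Byte 3: 0x89 = 10001001 (10xxxxxx ✓), payload 001001.
Byte 4: 0x98 = 10011000 (10xxxxxx ✓), payload 011000.
Concatenate: 011111010001001011000 = 0xFA258 (21 bits → U+FA258).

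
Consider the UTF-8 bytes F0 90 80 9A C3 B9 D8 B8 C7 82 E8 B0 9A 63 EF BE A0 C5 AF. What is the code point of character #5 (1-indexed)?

Offset 0: leading byte 0xF0 = 11110000 → 4-byte char #1 = F0 90 80 9A.
Offset 4: leading byte 0xC3 = 11000011 → 2-byte char #2 = C3 B9.
Offset 6: leading byte 0xD8 = 11011000 → 2-byte char #3 = D8 B8.
Offset 8: leading byte 0xC7 = 11000111 → 2-byte char #4 = C7 82.
Offset 10: leading byte 0xE8 = 11101000 → 3-byte char #5 = E8 B0 9A.
Leading byte 0xE8 = 11101000 matches 1110xxxx → 3-byte sequence.
Byte 1: 0xE8 = 11101000, payload 1000 (4 bits).
Byte 2: 0xB0 = 10110000 (10xxxxxx ✓), payload 110000.
Byte 3: 0x9A = 10011010 (10xxxxxx ✓), payload 011010.
Concatenate: 1000110000011010 = 0x8C1A (16 bits → U+8C1A).

U+8C1A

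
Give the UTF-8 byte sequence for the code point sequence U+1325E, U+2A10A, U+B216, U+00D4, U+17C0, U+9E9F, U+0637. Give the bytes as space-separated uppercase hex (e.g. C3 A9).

U+1325E: 4-byte form → F0 93 89 9E.
U+2A10A: 4-byte form → F0 AA 84 8A.
U+B216: 3-byte form → EB 88 96.
U+00D4: 2-byte form → C3 94.
U+17C0: 3-byte form → E1 9F 80.
U+9E9F: 3-byte form → E9 BA 9F.
U+0637: 2-byte form → D8 B7.
Concatenated (21 bytes): F0 93 89 9E F0 AA 84 8A EB 88 96 C3 94 E1 9F 80 E9 BA 9F D8 B7.

F0 93 89 9E F0 AA 84 8A EB 88 96 C3 94 E1 9F 80 E9 BA 9F D8 B7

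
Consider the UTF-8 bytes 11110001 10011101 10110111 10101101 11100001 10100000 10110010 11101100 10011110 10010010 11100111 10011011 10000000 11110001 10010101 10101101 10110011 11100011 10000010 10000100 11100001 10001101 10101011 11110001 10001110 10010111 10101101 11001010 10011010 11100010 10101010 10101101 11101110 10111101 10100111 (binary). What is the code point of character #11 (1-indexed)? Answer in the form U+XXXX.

Offset 0: leading byte 0xF1 = 11110001 → 4-byte char #1 = F1 9D B7 AD.
Offset 4: leading byte 0xE1 = 11100001 → 3-byte char #2 = E1 A0 B2.
Offset 7: leading byte 0xEC = 11101100 → 3-byte char #3 = EC 9E 92.
Offset 10: leading byte 0xE7 = 11100111 → 3-byte char #4 = E7 9B 80.
Offset 13: leading byte 0xF1 = 11110001 → 4-byte char #5 = F1 95 AD B3.
Offset 17: leading byte 0xE3 = 11100011 → 3-byte char #6 = E3 82 84.
Offset 20: leading byte 0xE1 = 11100001 → 3-byte char #7 = E1 8D AB.
Offset 23: leading byte 0xF1 = 11110001 → 4-byte char #8 = F1 8E 97 AD.
Offset 27: leading byte 0xCA = 11001010 → 2-byte char #9 = CA 9A.
Offset 29: leading byte 0xE2 = 11100010 → 3-byte char #10 = E2 AA AD.
Offset 32: leading byte 0xEE = 11101110 → 3-byte char #11 = EE BD A7.
Leading byte 0xEE = 11101110 matches 1110xxxx → 3-byte sequence.
Byte 1: 0xEE = 11101110, payload 1110 (4 bits).
Byte 2: 0xBD = 10111101 (10xxxxxx ✓), payload 111101.
Byte 3: 0xA7 = 10100111 (10xxxxxx ✓), payload 100111.
Concatenate: 1110111101100111 = 0xEF67 (16 bits → U+EF67).

U+EF67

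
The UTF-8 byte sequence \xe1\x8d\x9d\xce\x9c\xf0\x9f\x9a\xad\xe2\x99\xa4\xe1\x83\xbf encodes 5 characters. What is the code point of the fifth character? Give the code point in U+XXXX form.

U+10FF

Offset 0: leading byte 0xE1 = 11100001 → 3-byte char #1 = E1 8D 9D.
Offset 3: leading byte 0xCE = 11001110 → 2-byte char #2 = CE 9C.
Offset 5: leading byte 0xF0 = 11110000 → 4-byte char #3 = F0 9F 9A AD.
Offset 9: leading byte 0xE2 = 11100010 → 3-byte char #4 = E2 99 A4.
Offset 12: leading byte 0xE1 = 11100001 → 3-byte char #5 = E1 83 BF.
Leading byte 0xE1 = 11100001 matches 1110xxxx → 3-byte sequence.
Byte 1: 0xE1 = 11100001, payload 0001 (4 bits).
Byte 2: 0x83 = 10000011 (10xxxxxx ✓), payload 000011.
Byte 3: 0xBF = 10111111 (10xxxxxx ✓), payload 111111.
Concatenate: 0001000011111111 = 0x10FF (16 bits → U+10FF).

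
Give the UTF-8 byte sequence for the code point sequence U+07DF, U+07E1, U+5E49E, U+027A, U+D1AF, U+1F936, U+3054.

U+07DF: 2-byte form → DF 9F.
U+07E1: 2-byte form → DF A1.
U+5E49E: 4-byte form → F1 9E 92 9E.
U+027A: 2-byte form → C9 BA.
U+D1AF: 3-byte form → ED 86 AF.
U+1F936: 4-byte form → F0 9F A4 B6.
U+3054: 3-byte form → E3 81 94.
Concatenated (20 bytes): DF 9F DF A1 F1 9E 92 9E C9 BA ED 86 AF F0 9F A4 B6 E3 81 94.

DF 9F DF A1 F1 9E 92 9E C9 BA ED 86 AF F0 9F A4 B6 E3 81 94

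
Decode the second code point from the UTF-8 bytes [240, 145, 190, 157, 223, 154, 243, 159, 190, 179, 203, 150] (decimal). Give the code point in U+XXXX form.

Offset 0: leading byte 0xF0 = 11110000 → 4-byte char #1 = F0 91 BE 9D.
Offset 4: leading byte 0xDF = 11011111 → 2-byte char #2 = DF 9A.
Leading byte 0xDF = 11011111 matches 110xxxxx → 2-byte sequence.
Byte 1: 0xDF = 11011111, payload 11111 (5 bits).
Byte 2: 0x9A = 10011010 (10xxxxxx ✓), payload 011010.
Concatenate: 11111011010 = 0x7DA (11 bits → U+07DA).

U+07DA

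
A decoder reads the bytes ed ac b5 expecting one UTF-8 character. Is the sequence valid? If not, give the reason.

Structurally a 3-byte sequence; payload = 0xDB35.
But 0xDB35 is in U+D800–U+DFFF, the surrogate range. Surrogates are not Unicode scalar values and are forbidden in UTF-8.

invalid (encodes a surrogate (U+D800–U+DFFF))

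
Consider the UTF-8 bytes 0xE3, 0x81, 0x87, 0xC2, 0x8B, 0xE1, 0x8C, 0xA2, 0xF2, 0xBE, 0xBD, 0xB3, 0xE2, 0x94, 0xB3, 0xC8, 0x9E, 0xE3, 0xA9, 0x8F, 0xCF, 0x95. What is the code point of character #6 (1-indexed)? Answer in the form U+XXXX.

Offset 0: leading byte 0xE3 = 11100011 → 3-byte char #1 = E3 81 87.
Offset 3: leading byte 0xC2 = 11000010 → 2-byte char #2 = C2 8B.
Offset 5: leading byte 0xE1 = 11100001 → 3-byte char #3 = E1 8C A2.
Offset 8: leading byte 0xF2 = 11110010 → 4-byte char #4 = F2 BE BD B3.
Offset 12: leading byte 0xE2 = 11100010 → 3-byte char #5 = E2 94 B3.
Offset 15: leading byte 0xC8 = 11001000 → 2-byte char #6 = C8 9E.
Leading byte 0xC8 = 11001000 matches 110xxxxx → 2-byte sequence.
Byte 1: 0xC8 = 11001000, payload 01000 (5 bits).
Byte 2: 0x9E = 10011110 (10xxxxxx ✓), payload 011110.
Concatenate: 01000011110 = 0x21E (11 bits → U+021E).

U+021E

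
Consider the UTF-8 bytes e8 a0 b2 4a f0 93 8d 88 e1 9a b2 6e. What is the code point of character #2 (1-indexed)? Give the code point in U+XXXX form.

Offset 0: leading byte 0xE8 = 11101000 → 3-byte char #1 = E8 A0 B2.
Offset 3: leading byte 0x4A = 01001010 → 1-byte char #2 = 4A.
Leading byte 0x4A = 01001010 matches 0xxxxxxx → 1-byte sequence.
Byte 1: 0x4A = 01001010, payload 1001010 (7 bits).
Concatenate: 1001010 = 0x4A (7 bits → U+004A).

U+004A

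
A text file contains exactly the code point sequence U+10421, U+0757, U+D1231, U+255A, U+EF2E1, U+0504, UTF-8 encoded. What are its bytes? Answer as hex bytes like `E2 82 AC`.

F0 90 90 A1 DD 97 F3 91 88 B1 E2 95 9A F3 AF 8B A1 D4 84

U+10421: 4-byte form → F0 90 90 A1.
U+0757: 2-byte form → DD 97.
U+D1231: 4-byte form → F3 91 88 B1.
U+255A: 3-byte form → E2 95 9A.
U+EF2E1: 4-byte form → F3 AF 8B A1.
U+0504: 2-byte form → D4 84.
Concatenated (19 bytes): F0 90 90 A1 DD 97 F3 91 88 B1 E2 95 9A F3 AF 8B A1 D4 84.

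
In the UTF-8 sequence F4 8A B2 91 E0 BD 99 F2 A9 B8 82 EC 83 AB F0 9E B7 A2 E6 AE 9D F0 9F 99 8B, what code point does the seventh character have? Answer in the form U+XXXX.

U+1F64B

Offset 0: leading byte 0xF4 = 11110100 → 4-byte char #1 = F4 8A B2 91.
Offset 4: leading byte 0xE0 = 11100000 → 3-byte char #2 = E0 BD 99.
Offset 7: leading byte 0xF2 = 11110010 → 4-byte char #3 = F2 A9 B8 82.
Offset 11: leading byte 0xEC = 11101100 → 3-byte char #4 = EC 83 AB.
Offset 14: leading byte 0xF0 = 11110000 → 4-byte char #5 = F0 9E B7 A2.
Offset 18: leading byte 0xE6 = 11100110 → 3-byte char #6 = E6 AE 9D.
Offset 21: leading byte 0xF0 = 11110000 → 4-byte char #7 = F0 9F 99 8B.
Leading byte 0xF0 = 11110000 matches 11110xxx → 4-byte sequence.
Byte 1: 0xF0 = 11110000, payload 000 (3 bits).
Byte 2: 0x9F = 10011111 (10xxxxxx ✓), payload 011111.
Byte 3: 0x99 = 10011001 (10xxxxxx ✓), payload 011001.
Byte 4: 0x8B = 10001011 (10xxxxxx ✓), payload 001011.
Concatenate: 000011111011001001011 = 0x1F64B (21 bits → U+1F64B).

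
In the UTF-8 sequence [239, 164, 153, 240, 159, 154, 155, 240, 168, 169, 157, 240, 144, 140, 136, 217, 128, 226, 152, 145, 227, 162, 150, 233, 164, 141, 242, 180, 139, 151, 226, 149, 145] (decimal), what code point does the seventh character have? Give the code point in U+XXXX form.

Offset 0: leading byte 0xEF = 11101111 → 3-byte char #1 = EF A4 99.
Offset 3: leading byte 0xF0 = 11110000 → 4-byte char #2 = F0 9F 9A 9B.
Offset 7: leading byte 0xF0 = 11110000 → 4-byte char #3 = F0 A8 A9 9D.
Offset 11: leading byte 0xF0 = 11110000 → 4-byte char #4 = F0 90 8C 88.
Offset 15: leading byte 0xD9 = 11011001 → 2-byte char #5 = D9 80.
Offset 17: leading byte 0xE2 = 11100010 → 3-byte char #6 = E2 98 91.
Offset 20: leading byte 0xE3 = 11100011 → 3-byte char #7 = E3 A2 96.
Leading byte 0xE3 = 11100011 matches 1110xxxx → 3-byte sequence.
Byte 1: 0xE3 = 11100011, payload 0011 (4 bits).
Byte 2: 0xA2 = 10100010 (10xxxxxx ✓), payload 100010.
Byte 3: 0x96 = 10010110 (10xxxxxx ✓), payload 010110.
Concatenate: 0011100010010110 = 0x3896 (16 bits → U+3896).

U+3896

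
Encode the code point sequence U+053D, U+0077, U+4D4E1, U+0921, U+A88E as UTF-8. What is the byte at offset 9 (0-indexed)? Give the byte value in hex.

U+053D → 2-byte form D4 BD at offsets 0–1.
U+0077 → 1-byte form 77 at offsets 2–2.
U+4D4E1 → 4-byte form F1 8D 93 A1 at offsets 3–6.
U+0921 → 3-byte form E0 A4 A1 at offsets 7–9.
Offset 9 falls in char 4's range; it's byte 3 of E0 A4 A1 = 0xA1.

0xA1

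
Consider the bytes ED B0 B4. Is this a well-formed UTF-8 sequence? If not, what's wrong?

Structurally a 3-byte sequence; payload = 0xDC34.
But 0xDC34 is in U+D800–U+DFFF, the surrogate range. Surrogates are not Unicode scalar values and are forbidden in UTF-8.

invalid (encodes a surrogate (U+D800–U+DFFF))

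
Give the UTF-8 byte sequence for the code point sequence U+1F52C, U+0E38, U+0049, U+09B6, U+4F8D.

F0 9F 94 AC E0 B8 B8 49 E0 A6 B6 E4 BE 8D

U+1F52C: 4-byte form → F0 9F 94 AC.
U+0E38: 3-byte form → E0 B8 B8.
U+0049: 1-byte form → 49.
U+09B6: 3-byte form → E0 A6 B6.
U+4F8D: 3-byte form → E4 BE 8D.
Concatenated (14 bytes): F0 9F 94 AC E0 B8 B8 49 E0 A6 B6 E4 BE 8D.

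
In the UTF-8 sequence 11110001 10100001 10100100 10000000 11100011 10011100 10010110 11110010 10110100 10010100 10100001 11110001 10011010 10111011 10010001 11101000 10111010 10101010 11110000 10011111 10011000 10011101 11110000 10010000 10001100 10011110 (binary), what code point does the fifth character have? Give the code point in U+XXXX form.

U+8EAA

Offset 0: leading byte 0xF1 = 11110001 → 4-byte char #1 = F1 A1 A4 80.
Offset 4: leading byte 0xE3 = 11100011 → 3-byte char #2 = E3 9C 96.
Offset 7: leading byte 0xF2 = 11110010 → 4-byte char #3 = F2 B4 94 A1.
Offset 11: leading byte 0xF1 = 11110001 → 4-byte char #4 = F1 9A BB 91.
Offset 15: leading byte 0xE8 = 11101000 → 3-byte char #5 = E8 BA AA.
Leading byte 0xE8 = 11101000 matches 1110xxxx → 3-byte sequence.
Byte 1: 0xE8 = 11101000, payload 1000 (4 bits).
Byte 2: 0xBA = 10111010 (10xxxxxx ✓), payload 111010.
Byte 3: 0xAA = 10101010 (10xxxxxx ✓), payload 101010.
Concatenate: 1000111010101010 = 0x8EAA (16 bits → U+8EAA).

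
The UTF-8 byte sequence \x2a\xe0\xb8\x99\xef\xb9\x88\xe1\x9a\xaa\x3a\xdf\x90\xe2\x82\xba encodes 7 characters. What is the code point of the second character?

Offset 0: leading byte 0x2A = 00101010 → 1-byte char #1 = 2A.
Offset 1: leading byte 0xE0 = 11100000 → 3-byte char #2 = E0 B8 99.
Leading byte 0xE0 = 11100000 matches 1110xxxx → 3-byte sequence.
Byte 1: 0xE0 = 11100000, payload 0000 (4 bits).
Byte 2: 0xB8 = 10111000 (10xxxxxx ✓), payload 111000.
Byte 3: 0x99 = 10011001 (10xxxxxx ✓), payload 011001.
Concatenate: 0000111000011001 = 0xE19 (16 bits → U+0E19).

U+0E19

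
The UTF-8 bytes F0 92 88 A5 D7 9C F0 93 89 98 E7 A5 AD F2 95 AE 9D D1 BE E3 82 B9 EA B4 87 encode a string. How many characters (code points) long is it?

8

Byte at offset 0: 0xF0 = 11110000 → 4-byte char (#1). Advance 4.
Byte at offset 4: 0xD7 = 11010111 → 2-byte char (#2). Advance 2.
Byte at offset 6: 0xF0 = 11110000 → 4-byte char (#3). Advance 4.
Byte at offset 10: 0xE7 = 11100111 → 3-byte char (#4). Advance 3.
Byte at offset 13: 0xF2 = 11110010 → 4-byte char (#5). Advance 4.
Byte at offset 17: 0xD1 = 11010001 → 2-byte char (#6). Advance 2.
Byte at offset 19: 0xE3 = 11100011 → 3-byte char (#7). Advance 3.
Byte at offset 22: 0xEA = 11101010 → 3-byte char (#8). Advance 3.
Reached end at offset 25 after 8 code points.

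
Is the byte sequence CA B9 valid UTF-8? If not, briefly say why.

Leading byte 0xCA = 11001010 → 2-byte form.
Continuation bytes 0xB9=10111001 all match 10xxxxxx.
Decoded value 0x2B9 is ≥ 0x80 (shortest form) and not a surrogate.

valid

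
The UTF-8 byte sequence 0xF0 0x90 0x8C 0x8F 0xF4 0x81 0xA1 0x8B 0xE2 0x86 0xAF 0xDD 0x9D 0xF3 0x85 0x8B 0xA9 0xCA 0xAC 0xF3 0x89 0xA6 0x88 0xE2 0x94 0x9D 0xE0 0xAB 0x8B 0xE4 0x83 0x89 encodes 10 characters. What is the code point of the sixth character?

Offset 0: leading byte 0xF0 = 11110000 → 4-byte char #1 = F0 90 8C 8F.
Offset 4: leading byte 0xF4 = 11110100 → 4-byte char #2 = F4 81 A1 8B.
Offset 8: leading byte 0xE2 = 11100010 → 3-byte char #3 = E2 86 AF.
Offset 11: leading byte 0xDD = 11011101 → 2-byte char #4 = DD 9D.
Offset 13: leading byte 0xF3 = 11110011 → 4-byte char #5 = F3 85 8B A9.
Offset 17: leading byte 0xCA = 11001010 → 2-byte char #6 = CA AC.
Leading byte 0xCA = 11001010 matches 110xxxxx → 2-byte sequence.
Byte 1: 0xCA = 11001010, payload 01010 (5 bits).
Byte 2: 0xAC = 10101100 (10xxxxxx ✓), payload 101100.
Concatenate: 01010101100 = 0x2AC (11 bits → U+02AC).

U+02AC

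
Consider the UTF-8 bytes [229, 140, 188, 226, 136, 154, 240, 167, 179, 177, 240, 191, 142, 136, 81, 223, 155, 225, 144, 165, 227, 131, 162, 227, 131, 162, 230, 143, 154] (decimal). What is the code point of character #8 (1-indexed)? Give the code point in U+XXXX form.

U+30E2

Offset 0: leading byte 0xE5 = 11100101 → 3-byte char #1 = E5 8C BC.
Offset 3: leading byte 0xE2 = 11100010 → 3-byte char #2 = E2 88 9A.
Offset 6: leading byte 0xF0 = 11110000 → 4-byte char #3 = F0 A7 B3 B1.
Offset 10: leading byte 0xF0 = 11110000 → 4-byte char #4 = F0 BF 8E 88.
Offset 14: leading byte 0x51 = 01010001 → 1-byte char #5 = 51.
Offset 15: leading byte 0xDF = 11011111 → 2-byte char #6 = DF 9B.
Offset 17: leading byte 0xE1 = 11100001 → 3-byte char #7 = E1 90 A5.
Offset 20: leading byte 0xE3 = 11100011 → 3-byte char #8 = E3 83 A2.
Leading byte 0xE3 = 11100011 matches 1110xxxx → 3-byte sequence.
Byte 1: 0xE3 = 11100011, payload 0011 (4 bits).
Byte 2: 0x83 = 10000011 (10xxxxxx ✓), payload 000011.
Byte 3: 0xA2 = 10100010 (10xxxxxx ✓), payload 100010.
Concatenate: 0011000011100010 = 0x30E2 (16 bits → U+30E2).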